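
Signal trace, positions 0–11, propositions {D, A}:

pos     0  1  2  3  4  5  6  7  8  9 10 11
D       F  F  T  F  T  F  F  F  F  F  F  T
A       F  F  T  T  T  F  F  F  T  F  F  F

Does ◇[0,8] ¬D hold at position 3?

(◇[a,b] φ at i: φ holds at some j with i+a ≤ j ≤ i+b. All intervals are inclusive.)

Holds

Check ¬D at each j in [3,11]:
  j=3: true
  j=4: false
  j=5: true
  j=6: true
  j=7: true
  j=8: true
  j=9: true
  j=10: true
  j=11: false
Found at j=3 → formula holds.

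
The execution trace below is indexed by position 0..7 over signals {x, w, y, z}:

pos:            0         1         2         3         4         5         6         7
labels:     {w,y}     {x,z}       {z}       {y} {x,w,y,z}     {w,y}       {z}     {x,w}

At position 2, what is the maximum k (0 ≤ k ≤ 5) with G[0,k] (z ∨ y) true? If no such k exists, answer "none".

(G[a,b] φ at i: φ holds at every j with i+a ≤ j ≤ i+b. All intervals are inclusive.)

4

(z ∨ y) must hold from j=2 onward; find where it first fails.
  j=2: holds
  j=3: holds
  j=4: holds
  j=5: holds
  j=6: holds
  j=7: fails
Holds on [2,6], so largest k = 4.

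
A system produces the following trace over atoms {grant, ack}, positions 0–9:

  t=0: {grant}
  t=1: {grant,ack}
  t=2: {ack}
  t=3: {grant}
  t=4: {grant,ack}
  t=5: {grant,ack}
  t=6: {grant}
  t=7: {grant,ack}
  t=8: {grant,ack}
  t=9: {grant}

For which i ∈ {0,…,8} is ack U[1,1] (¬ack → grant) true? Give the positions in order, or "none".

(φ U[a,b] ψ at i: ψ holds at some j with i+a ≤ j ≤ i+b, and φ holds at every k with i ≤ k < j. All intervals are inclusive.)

Evaluate at each i in [0,8]:
  i=0: ✗ (lhs fails at k=0 before rhs at j=1)
  i=1: ✓ (rhs at j=2; lhs holds on [1,1])
  i=2: ✓ (rhs at j=3; lhs holds on [2,2])
  i=3: ✗ (lhs fails at k=3 before rhs at j=4)
  i=4: ✓ (rhs at j=5; lhs holds on [4,4])
  i=5: ✓ (rhs at j=6; lhs holds on [5,5])
  i=6: ✗ (lhs fails at k=6 before rhs at j=7)
  i=7: ✓ (rhs at j=8; lhs holds on [7,7])
  i=8: ✓ (rhs at j=9; lhs holds on [8,8])

1, 2, 4, 5, 7, 8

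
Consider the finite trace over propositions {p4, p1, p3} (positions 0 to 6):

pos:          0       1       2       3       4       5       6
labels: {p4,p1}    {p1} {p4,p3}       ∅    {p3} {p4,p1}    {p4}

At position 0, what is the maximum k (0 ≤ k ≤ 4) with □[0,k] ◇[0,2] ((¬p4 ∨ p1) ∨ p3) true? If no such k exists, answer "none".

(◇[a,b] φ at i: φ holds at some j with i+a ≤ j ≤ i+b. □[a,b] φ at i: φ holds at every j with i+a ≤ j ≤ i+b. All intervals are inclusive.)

4

◇[0,2] ((¬p4 ∨ p1) ∨ p3) must hold from j=0 onward; find where it first fails.
  j=0: holds
  j=1: holds
  j=2: holds
  j=3: holds
  j=4: holds
Holds through j=4; largest k = 4.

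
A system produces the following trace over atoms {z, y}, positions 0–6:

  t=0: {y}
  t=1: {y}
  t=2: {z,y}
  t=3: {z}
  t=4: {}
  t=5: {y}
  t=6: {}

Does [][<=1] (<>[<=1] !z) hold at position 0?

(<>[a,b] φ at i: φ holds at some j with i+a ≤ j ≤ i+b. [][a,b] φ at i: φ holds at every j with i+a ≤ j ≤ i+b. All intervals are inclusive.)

Check <>[<=1] !z at every j in [0,1]:
  j=0: holds (witness at 0)
  j=1: holds (witness at 1)
All positions satisfy it → formula holds.

True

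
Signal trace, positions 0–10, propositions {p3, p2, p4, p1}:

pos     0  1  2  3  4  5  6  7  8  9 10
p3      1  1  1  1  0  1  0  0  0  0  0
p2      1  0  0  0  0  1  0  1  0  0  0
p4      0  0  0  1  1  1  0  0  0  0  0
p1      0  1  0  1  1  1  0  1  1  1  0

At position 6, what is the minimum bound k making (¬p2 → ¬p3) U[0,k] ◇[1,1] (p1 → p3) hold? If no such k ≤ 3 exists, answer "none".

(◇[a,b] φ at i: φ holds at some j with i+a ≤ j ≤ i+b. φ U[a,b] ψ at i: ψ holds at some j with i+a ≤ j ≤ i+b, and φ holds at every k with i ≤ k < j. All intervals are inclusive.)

Need earliest j ≥ 6 with ◇[1,1] (p1 → p3), and (¬p2 → ¬p3) at every k in [6,j-1].
  j=6: rhs fails.
  j=7: rhs fails.
  j=8: rhs fails.
  j=9: rhs holds; lhs holds on [6,8]. k = 3.

3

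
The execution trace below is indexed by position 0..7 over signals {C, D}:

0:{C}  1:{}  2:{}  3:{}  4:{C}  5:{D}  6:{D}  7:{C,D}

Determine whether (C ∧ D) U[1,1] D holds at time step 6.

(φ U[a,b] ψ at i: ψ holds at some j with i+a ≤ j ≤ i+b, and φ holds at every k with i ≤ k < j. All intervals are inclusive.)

Need some j in [7,7] with D, and (C ∧ D) at every k in [6,j-1].
  j=7: D holds, but (C ∧ D) fails at k=6 → not this j.
No j in the window works → until fails.

Does not hold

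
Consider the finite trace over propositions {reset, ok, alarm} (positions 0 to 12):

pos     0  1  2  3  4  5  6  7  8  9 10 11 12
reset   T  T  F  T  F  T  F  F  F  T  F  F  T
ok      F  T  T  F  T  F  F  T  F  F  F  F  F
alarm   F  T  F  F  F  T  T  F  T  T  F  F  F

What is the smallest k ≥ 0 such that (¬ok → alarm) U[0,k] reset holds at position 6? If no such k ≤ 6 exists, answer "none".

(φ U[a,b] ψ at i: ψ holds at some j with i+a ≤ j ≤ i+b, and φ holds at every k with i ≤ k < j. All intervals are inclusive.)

Need earliest j ≥ 6 with reset, and (¬ok → alarm) at every k in [6,j-1].
  j=6: rhs fails.
  j=7: rhs fails.
  j=8: rhs fails.
  j=9: rhs holds; lhs holds on [6,8]. k = 3.

3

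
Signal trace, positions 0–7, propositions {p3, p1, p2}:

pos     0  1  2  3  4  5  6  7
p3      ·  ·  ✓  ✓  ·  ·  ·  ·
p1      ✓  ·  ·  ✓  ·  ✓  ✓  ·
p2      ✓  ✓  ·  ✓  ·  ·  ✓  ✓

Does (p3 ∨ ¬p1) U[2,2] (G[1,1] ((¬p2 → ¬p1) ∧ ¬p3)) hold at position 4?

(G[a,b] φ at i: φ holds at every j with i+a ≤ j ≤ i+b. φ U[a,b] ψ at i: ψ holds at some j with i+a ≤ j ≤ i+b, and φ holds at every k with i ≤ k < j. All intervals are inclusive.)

False

Need some j in [6,6] with G[1,1] ((¬p2 → ¬p1) ∧ ¬p3), and (p3 ∨ ¬p1) at every k in [4,j-1].
  j=6: G[1,1] ((¬p2 → ¬p1) ∧ ¬p3) holds, but (p3 ∨ ¬p1) fails at k=5 → not this j.
No j in the window works → until fails.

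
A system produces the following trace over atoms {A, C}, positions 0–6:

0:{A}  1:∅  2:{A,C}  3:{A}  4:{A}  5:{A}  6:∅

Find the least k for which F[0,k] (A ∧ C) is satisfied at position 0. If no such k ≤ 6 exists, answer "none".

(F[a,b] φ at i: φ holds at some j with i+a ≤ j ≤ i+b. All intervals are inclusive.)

2

Scan j = 0,1,… for (A ∧ C):
  j=0: fails
  j=1: fails
  j=2: holds
First hit at j=2, so smallest k = 2-0 = 2.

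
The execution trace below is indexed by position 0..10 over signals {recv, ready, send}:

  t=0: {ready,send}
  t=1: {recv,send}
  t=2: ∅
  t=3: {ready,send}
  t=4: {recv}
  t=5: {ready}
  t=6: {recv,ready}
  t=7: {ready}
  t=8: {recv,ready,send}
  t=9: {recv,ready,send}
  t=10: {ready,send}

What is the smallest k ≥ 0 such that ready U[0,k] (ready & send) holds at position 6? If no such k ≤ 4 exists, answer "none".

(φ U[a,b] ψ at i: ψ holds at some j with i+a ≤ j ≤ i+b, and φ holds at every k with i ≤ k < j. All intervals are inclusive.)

2

Need earliest j ≥ 6 with (ready & send), and ready at every k in [6,j-1].
  j=6: rhs fails.
  j=7: rhs fails.
  j=8: rhs holds; lhs holds on [6,7]. k = 2.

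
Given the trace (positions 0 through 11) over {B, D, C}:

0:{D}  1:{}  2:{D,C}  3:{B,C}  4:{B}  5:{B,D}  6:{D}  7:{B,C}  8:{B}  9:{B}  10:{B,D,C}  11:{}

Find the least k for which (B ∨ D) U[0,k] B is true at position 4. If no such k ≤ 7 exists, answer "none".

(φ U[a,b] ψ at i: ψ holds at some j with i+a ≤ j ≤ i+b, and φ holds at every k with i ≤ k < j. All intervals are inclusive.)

Need earliest j ≥ 4 with B, and (B ∨ D) at every k in [4,j-1].
  j=4: rhs holds (empty prefix). k = 0.

0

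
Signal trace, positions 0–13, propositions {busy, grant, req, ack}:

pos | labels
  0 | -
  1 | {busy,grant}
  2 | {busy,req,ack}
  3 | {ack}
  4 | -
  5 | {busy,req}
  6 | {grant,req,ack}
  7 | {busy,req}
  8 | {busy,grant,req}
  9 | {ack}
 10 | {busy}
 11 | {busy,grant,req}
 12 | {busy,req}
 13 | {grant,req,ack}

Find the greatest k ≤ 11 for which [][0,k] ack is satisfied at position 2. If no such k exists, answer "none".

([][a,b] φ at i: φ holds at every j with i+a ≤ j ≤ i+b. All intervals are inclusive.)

1

ack must hold from j=2 onward; find where it first fails.
  j=2: holds
  j=3: holds
  j=4: fails
Holds on [2,3], so largest k = 1.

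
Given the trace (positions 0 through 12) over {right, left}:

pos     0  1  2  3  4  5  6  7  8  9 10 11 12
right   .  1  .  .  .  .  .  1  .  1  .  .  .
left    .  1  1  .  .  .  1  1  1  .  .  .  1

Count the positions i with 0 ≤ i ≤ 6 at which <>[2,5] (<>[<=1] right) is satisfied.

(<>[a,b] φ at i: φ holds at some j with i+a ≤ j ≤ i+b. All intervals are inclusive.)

Evaluate at each i in [0,6]:
  i=0: ✗ (none in [2,5])
  i=1: ✓ (witness j=6)
  i=2: ✓ (witness j=6)
  i=3: ✓ (witness j=6)
  i=4: ✓ (witness j=6)
  i=5: ✓ (witness j=7)
  i=6: ✓ (witness j=8)
Positions where it holds: {1, 2, 3, 4, 5, 6} → 6.

6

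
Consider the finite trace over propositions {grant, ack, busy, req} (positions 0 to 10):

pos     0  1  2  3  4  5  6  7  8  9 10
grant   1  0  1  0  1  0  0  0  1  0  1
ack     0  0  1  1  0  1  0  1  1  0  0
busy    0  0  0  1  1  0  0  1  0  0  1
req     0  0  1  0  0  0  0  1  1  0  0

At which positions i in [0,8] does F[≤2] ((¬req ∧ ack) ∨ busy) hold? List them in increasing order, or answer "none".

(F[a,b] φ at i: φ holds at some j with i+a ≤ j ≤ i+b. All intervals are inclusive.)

Evaluate at each i in [0,8]:
  i=0: ✗ (none in [0,2])
  i=1: ✓ (witness j=3)
  i=2: ✓ (witness j=3)
  i=3: ✓ (witness j=3)
  i=4: ✓ (witness j=4)
  i=5: ✓ (witness j=5)
  i=6: ✓ (witness j=7)
  i=7: ✓ (witness j=7)
  i=8: ✓ (witness j=10)

1, 2, 3, 4, 5, 6, 7, 8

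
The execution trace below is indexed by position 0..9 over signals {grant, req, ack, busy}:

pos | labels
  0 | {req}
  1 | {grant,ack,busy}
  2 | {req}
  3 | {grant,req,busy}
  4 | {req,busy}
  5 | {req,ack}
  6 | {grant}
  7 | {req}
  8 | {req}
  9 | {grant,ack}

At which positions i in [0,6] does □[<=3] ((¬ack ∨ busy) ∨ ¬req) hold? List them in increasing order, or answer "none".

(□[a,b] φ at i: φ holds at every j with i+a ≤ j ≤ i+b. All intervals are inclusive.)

0, 1, 6

Evaluate at each i in [0,6]:
  i=0: ✓ (all of [0,3])
  i=1: ✓ (all of [1,4])
  i=2: ✗ (fails at j=5)
  i=3: ✗ (fails at j=5)
  i=4: ✗ (fails at j=5)
  i=5: ✗ (fails at j=5)
  i=6: ✓ (all of [6,9])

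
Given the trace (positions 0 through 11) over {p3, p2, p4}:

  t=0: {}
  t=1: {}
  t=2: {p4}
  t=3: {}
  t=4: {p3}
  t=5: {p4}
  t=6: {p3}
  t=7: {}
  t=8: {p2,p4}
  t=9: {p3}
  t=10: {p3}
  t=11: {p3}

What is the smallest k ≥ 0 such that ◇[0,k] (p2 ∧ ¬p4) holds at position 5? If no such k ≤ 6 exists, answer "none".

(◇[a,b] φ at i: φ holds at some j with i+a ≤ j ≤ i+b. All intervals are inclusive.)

Scan j = 5,6,… for (p2 ∧ ¬p4):
  j=5: fails
  j=6: fails
  j=7: fails
  j=8: fails
  j=9: fails
  j=10: fails
  j=11: fails
No j in [5,11] satisfies it → none.

none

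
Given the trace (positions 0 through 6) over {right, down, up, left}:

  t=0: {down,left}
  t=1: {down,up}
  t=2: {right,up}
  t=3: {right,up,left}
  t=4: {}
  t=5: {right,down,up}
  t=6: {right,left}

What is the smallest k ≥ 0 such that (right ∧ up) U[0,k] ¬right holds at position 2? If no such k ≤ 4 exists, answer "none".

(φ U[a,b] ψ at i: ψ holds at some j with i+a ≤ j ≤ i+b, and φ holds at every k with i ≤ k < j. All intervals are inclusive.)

Need earliest j ≥ 2 with ¬right, and (right ∧ up) at every k in [2,j-1].
  j=2: rhs fails.
  j=3: rhs fails.
  j=4: rhs holds; lhs holds on [2,3]. k = 2.

2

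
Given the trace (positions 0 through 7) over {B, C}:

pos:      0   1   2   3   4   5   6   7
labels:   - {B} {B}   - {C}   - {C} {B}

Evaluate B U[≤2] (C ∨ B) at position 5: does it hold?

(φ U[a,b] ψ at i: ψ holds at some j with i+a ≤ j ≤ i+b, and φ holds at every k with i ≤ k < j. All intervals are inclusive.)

No

Need some j in [5,7] with (C ∨ B), and B at every k in [5,j-1].
  j=5: (C ∨ B) false.
  j=6: (C ∨ B) holds, but B fails at k=5 → not this j.
  j=7: (C ∨ B) holds, but B fails at k=5 → not this j.
No j in the window works → until fails.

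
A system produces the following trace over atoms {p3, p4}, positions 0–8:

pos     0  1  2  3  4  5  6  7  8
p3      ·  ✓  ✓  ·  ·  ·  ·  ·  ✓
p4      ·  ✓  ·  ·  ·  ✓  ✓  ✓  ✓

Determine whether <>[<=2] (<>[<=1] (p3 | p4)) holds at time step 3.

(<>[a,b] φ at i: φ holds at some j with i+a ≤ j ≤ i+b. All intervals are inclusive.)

True

Check <>[<=1] (p3 | p4) at each j in [3,5]:
  j=3: fails (none in [3,4])
  j=4: holds (witness at 5)
  j=5: holds (witness at 5)
Found at j=4 → formula holds.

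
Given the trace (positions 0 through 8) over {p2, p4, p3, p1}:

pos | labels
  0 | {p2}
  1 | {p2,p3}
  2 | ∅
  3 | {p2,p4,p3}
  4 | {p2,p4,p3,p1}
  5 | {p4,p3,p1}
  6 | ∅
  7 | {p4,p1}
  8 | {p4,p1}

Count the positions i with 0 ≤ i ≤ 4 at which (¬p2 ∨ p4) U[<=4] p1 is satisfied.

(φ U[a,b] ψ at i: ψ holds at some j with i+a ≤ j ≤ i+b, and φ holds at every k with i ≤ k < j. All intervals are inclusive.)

3

Evaluate at each i in [0,4]:
  i=0: ✗ (lhs fails at k=0 before rhs at j=4)
  i=1: ✗ (lhs fails at k=1 before rhs at j=4)
  i=2: ✓ (rhs at j=4; lhs holds on [2,3])
  i=3: ✓ (rhs at j=4; lhs holds on [3,3])
  i=4: ✓ (rhs at j=4)
Positions where it holds: {2, 3, 4} → 3.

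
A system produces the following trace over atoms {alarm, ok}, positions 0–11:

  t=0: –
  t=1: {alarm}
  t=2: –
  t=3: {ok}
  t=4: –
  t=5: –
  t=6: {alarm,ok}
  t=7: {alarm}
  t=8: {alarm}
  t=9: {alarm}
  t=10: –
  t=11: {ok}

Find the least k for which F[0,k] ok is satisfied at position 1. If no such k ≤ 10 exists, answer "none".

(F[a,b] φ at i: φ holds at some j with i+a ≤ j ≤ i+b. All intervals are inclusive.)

2

Scan j = 1,2,… for ok:
  j=1: fails
  j=2: fails
  j=3: holds
First hit at j=3, so smallest k = 3-1 = 2.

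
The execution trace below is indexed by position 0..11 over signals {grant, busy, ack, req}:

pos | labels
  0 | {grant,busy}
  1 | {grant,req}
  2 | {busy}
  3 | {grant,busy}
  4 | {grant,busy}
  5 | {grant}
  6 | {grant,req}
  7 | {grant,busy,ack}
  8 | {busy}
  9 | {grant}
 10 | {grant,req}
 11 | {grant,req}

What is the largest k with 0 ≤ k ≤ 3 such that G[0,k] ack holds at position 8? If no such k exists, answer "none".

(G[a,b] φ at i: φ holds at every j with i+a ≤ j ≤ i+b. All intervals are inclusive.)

ack must hold from j=8 onward; find where it first fails.
  j=8: fails → no k works.

none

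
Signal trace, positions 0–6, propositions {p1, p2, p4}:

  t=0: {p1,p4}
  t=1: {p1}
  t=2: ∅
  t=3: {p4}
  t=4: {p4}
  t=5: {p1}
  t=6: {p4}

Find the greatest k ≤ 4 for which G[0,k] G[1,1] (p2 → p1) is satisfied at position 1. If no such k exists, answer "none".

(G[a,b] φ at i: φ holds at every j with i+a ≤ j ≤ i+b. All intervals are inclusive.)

G[1,1] (p2 → p1) must hold from j=1 onward; find where it first fails.
  j=1: holds
  j=2: holds
  j=3: holds
  j=4: holds
  j=5: holds
Holds through j=5; largest k = 4.

4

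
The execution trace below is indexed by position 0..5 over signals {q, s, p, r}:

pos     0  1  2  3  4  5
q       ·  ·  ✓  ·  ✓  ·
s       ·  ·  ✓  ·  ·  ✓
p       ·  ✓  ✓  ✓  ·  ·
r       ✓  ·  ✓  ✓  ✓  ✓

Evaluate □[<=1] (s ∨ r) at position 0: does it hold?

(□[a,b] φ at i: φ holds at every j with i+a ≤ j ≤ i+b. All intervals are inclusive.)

Does not hold

Check (s ∨ r) at every j in [0,1]:
  j=0: true
  j=1: false
Fails at j=1 → formula fails.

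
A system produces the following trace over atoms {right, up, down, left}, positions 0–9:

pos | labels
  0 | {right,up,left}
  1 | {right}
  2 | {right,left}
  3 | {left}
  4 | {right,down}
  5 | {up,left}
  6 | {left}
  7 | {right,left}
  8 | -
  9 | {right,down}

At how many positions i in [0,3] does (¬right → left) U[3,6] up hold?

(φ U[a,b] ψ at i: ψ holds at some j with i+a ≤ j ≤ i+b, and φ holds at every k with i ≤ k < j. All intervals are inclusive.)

3

Evaluate at each i in [0,3]:
  i=0: ✓ (rhs at j=5; lhs holds on [0,4])
  i=1: ✓ (rhs at j=5; lhs holds on [1,4])
  i=2: ✓ (rhs at j=5; lhs holds on [2,4])
  i=3: ✗ (no rhs in [6,9])
Positions where it holds: {0, 1, 2} → 3.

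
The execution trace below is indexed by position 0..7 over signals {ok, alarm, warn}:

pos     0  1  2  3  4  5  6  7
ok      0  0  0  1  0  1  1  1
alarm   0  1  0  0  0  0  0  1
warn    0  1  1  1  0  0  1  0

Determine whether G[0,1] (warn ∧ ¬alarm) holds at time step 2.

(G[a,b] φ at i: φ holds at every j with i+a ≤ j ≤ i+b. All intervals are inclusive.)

Check (warn ∧ ¬alarm) at every j in [2,3]:
  j=2: true
  j=3: true
All positions satisfy it → formula holds.

Yes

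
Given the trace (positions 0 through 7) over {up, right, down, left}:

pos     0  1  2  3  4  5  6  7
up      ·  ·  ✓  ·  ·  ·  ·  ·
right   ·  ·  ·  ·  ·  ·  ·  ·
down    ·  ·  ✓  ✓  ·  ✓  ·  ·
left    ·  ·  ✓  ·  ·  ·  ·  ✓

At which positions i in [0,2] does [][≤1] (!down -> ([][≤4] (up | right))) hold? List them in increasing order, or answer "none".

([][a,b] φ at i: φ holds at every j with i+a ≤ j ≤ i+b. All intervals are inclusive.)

2

Evaluate at each i in [0,2]:
  i=0: ✗ (fails at j=0)
  i=1: ✗ (fails at j=1)
  i=2: ✓ (all of [2,3])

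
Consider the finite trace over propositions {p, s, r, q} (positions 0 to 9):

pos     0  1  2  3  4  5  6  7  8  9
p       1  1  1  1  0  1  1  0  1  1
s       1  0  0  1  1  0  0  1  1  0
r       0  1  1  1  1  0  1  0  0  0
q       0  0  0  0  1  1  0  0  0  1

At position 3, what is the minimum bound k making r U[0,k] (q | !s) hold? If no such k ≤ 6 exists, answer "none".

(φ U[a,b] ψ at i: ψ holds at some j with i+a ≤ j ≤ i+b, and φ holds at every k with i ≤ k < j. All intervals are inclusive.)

1

Need earliest j ≥ 3 with (q | !s), and r at every k in [3,j-1].
  j=3: rhs fails.
  j=4: rhs holds; lhs holds on [3,3]. k = 1.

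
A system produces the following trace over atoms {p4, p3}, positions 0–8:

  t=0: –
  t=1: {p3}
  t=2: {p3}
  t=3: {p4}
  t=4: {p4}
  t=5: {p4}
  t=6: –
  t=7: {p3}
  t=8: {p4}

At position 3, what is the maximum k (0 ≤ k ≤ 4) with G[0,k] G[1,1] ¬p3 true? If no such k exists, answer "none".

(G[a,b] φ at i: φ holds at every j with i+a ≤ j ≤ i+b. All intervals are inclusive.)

G[1,1] ¬p3 must hold from j=3 onward; find where it first fails.
  j=3: holds
  j=4: holds
  j=5: holds
  j=6: fails
Holds on [3,5], so largest k = 2.

2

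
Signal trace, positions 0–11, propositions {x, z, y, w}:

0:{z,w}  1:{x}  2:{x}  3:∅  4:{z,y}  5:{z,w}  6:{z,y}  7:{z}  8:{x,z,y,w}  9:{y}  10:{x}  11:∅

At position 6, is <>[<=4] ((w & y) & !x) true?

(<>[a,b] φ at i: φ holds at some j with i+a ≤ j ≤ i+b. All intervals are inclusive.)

No

Check ((w & y) & !x) at each j in [6,10]:
  j=6: false
  j=7: false
  j=8: false
  j=9: false
  j=10: false
No position in the window satisfies it → formula fails.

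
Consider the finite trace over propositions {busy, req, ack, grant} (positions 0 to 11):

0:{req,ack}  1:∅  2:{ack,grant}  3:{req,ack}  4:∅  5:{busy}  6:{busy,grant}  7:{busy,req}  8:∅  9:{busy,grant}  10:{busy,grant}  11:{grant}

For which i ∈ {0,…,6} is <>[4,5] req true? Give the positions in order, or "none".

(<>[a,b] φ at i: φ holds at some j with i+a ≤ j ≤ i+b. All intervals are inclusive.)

2, 3

Evaluate at each i in [0,6]:
  i=0: ✗ (none in [4,5])
  i=1: ✗ (none in [5,6])
  i=2: ✓ (witness j=7)
  i=3: ✓ (witness j=7)
  i=4: ✗ (none in [8,9])
  i=5: ✗ (none in [9,10])
  i=6: ✗ (none in [10,11])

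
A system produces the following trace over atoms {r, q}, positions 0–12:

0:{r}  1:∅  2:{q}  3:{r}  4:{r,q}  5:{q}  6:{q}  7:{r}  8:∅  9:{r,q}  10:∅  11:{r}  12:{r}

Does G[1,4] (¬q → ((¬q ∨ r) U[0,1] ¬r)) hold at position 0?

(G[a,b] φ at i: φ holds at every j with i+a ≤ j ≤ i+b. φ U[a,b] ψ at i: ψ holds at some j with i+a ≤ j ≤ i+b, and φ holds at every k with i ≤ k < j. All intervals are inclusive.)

No

Check (¬q → ((¬q ∨ r) U[0,1] ¬r)) at every j in [1,4]:
  j=1: antecedent true; consequent holds → ✓
  j=2: antecedent false → ✓
  j=3: antecedent true; consequent fails → ✗
  j=4: antecedent false → ✓
Fails at j=3 → formula fails.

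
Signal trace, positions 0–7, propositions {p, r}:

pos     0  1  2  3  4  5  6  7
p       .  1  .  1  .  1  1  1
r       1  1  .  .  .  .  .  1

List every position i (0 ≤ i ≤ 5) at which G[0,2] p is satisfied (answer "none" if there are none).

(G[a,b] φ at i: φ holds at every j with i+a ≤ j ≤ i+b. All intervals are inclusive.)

5

Evaluate at each i in [0,5]:
  i=0: ✗ (fails at j=0)
  i=1: ✗ (fails at j=2)
  i=2: ✗ (fails at j=2)
  i=3: ✗ (fails at j=4)
  i=4: ✗ (fails at j=4)
  i=5: ✓ (all of [5,7])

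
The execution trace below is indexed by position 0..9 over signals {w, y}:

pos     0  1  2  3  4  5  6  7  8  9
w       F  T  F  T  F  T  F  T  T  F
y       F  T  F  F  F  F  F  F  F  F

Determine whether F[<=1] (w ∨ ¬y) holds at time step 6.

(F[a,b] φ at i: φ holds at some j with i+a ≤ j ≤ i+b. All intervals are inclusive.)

Holds

Check (w ∨ ¬y) at each j in [6,7]:
  j=6: true
  j=7: true
Found at j=6 → formula holds.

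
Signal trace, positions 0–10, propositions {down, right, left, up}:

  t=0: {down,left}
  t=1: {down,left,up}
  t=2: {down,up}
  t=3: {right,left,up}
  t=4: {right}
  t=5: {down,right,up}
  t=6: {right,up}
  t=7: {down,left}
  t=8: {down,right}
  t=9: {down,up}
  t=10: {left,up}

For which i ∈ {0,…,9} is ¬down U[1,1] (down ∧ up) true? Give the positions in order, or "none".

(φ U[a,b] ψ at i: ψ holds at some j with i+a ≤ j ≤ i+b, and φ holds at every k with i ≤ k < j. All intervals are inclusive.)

4

Evaluate at each i in [0,9]:
  i=0: ✗ (lhs fails at k=0 before rhs at j=1)
  i=1: ✗ (lhs fails at k=1 before rhs at j=2)
  i=2: ✗ (no rhs in [3,3])
  i=3: ✗ (no rhs in [4,4])
  i=4: ✓ (rhs at j=5; lhs holds on [4,4])
  i=5: ✗ (no rhs in [6,6])
  i=6: ✗ (no rhs in [7,7])
  i=7: ✗ (no rhs in [8,8])
  i=8: ✗ (lhs fails at k=8 before rhs at j=9)
  i=9: ✗ (no rhs in [10,10])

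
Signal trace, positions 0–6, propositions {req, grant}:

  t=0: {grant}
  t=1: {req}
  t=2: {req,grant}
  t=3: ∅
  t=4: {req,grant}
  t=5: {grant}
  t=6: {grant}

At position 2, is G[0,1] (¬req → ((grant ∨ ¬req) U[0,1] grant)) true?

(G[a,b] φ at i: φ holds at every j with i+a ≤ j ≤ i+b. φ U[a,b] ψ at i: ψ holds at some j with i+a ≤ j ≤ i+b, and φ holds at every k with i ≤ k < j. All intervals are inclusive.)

True

Check (¬req → ((grant ∨ ¬req) U[0,1] grant)) at every j in [2,3]:
  j=2: antecedent false → ✓
  j=3: antecedent true; consequent holds → ✓
All positions satisfy it → formula holds.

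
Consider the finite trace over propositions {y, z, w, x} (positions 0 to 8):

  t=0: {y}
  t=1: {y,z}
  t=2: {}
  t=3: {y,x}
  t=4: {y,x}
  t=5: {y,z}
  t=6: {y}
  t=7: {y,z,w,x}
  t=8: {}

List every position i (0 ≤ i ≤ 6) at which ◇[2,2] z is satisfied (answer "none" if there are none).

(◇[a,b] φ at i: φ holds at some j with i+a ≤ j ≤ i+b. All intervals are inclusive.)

Evaluate at each i in [0,6]:
  i=0: ✗ (none in [2,2])
  i=1: ✗ (none in [3,3])
  i=2: ✗ (none in [4,4])
  i=3: ✓ (witness j=5)
  i=4: ✗ (none in [6,6])
  i=5: ✓ (witness j=7)
  i=6: ✗ (none in [8,8])

3, 5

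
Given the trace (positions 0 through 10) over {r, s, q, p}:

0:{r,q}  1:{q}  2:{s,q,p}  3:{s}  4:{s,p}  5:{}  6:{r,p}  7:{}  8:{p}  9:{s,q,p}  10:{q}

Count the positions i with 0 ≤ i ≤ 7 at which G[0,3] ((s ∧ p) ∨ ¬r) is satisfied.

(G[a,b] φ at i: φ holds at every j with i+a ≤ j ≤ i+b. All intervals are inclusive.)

Evaluate at each i in [0,7]:
  i=0: ✗ (fails at j=0)
  i=1: ✓ (all of [1,4])
  i=2: ✓ (all of [2,5])
  i=3: ✗ (fails at j=6)
  i=4: ✗ (fails at j=6)
  i=5: ✗ (fails at j=6)
  i=6: ✗ (fails at j=6)
  i=7: ✓ (all of [7,10])
Positions where it holds: {1, 2, 7} → 3.

3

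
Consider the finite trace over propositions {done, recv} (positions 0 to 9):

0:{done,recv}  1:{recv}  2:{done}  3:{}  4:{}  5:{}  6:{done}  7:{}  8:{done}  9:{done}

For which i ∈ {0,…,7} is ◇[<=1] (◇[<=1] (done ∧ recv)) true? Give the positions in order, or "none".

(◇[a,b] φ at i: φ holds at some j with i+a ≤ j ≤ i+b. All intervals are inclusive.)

0

Evaluate at each i in [0,7]:
  i=0: ✓ (witness j=0)
  i=1: ✗ (none in [1,2])
  i=2: ✗ (none in [2,3])
  i=3: ✗ (none in [3,4])
  i=4: ✗ (none in [4,5])
  i=5: ✗ (none in [5,6])
  i=6: ✗ (none in [6,7])
  i=7: ✗ (none in [7,8])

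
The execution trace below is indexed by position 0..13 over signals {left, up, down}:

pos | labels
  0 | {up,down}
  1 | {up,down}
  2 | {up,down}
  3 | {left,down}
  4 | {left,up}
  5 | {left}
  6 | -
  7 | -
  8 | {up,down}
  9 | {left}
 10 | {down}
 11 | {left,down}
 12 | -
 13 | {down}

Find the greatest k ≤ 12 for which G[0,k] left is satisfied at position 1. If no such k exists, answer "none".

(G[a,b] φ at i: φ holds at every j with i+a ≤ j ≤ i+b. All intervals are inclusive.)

left must hold from j=1 onward; find where it first fails.
  j=1: fails → no k works.

none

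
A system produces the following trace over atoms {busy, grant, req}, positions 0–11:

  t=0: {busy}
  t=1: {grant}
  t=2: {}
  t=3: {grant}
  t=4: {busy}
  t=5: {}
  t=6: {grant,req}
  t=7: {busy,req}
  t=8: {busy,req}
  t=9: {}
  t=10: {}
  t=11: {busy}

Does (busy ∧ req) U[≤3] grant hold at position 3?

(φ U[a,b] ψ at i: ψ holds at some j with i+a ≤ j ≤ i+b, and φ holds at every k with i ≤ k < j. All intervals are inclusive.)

Need some j in [3,6] with grant, and (busy ∧ req) at every k in [3,j-1].
  j=3: grant holds; no prefix to check → satisfied.

True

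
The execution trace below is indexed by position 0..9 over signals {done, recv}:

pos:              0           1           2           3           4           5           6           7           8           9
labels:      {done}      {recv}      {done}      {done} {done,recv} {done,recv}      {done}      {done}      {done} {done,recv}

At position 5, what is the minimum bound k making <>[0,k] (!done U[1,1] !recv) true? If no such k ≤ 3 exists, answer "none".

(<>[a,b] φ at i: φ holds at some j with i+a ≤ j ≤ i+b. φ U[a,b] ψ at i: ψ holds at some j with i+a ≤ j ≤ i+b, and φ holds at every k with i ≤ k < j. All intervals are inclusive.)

none

Scan j = 5,6,… for (!done U[1,1] !recv):
  j=5: fails
  j=6: fails
  j=7: fails
  j=8: fails
No j in [5,8] satisfies it → none.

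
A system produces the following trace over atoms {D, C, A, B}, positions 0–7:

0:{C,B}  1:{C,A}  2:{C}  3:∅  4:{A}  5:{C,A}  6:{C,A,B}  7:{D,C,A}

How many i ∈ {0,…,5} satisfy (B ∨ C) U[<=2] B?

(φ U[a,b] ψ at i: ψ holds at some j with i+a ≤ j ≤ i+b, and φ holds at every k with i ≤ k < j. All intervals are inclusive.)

Evaluate at each i in [0,5]:
  i=0: ✓ (rhs at j=0)
  i=1: ✗ (no rhs in [1,3])
  i=2: ✗ (no rhs in [2,4])
  i=3: ✗ (no rhs in [3,5])
  i=4: ✗ (lhs fails at k=4 before rhs at j=6)
  i=5: ✓ (rhs at j=6; lhs holds on [5,5])
Positions where it holds: {0, 5} → 2.

2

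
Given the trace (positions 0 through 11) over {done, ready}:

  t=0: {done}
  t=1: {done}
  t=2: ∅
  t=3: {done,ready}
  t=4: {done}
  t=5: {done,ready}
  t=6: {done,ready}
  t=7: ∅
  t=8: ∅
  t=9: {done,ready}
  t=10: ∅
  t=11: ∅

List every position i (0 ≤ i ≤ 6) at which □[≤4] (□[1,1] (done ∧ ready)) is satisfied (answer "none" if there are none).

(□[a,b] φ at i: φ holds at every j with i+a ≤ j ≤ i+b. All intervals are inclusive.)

none

Evaluate at each i in [0,6]:
  i=0: ✗ (fails at j=0)
  i=1: ✗ (fails at j=1)
  i=2: ✗ (fails at j=3)
  i=3: ✗ (fails at j=3)
  i=4: ✗ (fails at j=6)
  i=5: ✗ (fails at j=6)
  i=6: ✗ (fails at j=6)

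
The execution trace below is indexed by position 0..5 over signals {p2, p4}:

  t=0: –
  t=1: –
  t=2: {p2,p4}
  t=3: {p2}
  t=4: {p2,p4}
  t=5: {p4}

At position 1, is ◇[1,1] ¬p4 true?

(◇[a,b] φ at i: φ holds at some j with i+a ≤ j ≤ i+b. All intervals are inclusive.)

No

Check ¬p4 at each j in [2,2]:
  j=2: false
No position in the window satisfies it → formula fails.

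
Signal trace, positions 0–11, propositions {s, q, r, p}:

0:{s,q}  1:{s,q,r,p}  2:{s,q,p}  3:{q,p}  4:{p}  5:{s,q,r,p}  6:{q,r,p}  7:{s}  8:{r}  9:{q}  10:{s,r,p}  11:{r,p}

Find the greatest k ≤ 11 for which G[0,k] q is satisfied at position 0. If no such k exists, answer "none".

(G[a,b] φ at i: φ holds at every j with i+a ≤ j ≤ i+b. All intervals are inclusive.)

q must hold from j=0 onward; find where it first fails.
  j=0: holds
  j=1: holds
  j=2: holds
  j=3: holds
  j=4: fails
Holds on [0,3], so largest k = 3.

3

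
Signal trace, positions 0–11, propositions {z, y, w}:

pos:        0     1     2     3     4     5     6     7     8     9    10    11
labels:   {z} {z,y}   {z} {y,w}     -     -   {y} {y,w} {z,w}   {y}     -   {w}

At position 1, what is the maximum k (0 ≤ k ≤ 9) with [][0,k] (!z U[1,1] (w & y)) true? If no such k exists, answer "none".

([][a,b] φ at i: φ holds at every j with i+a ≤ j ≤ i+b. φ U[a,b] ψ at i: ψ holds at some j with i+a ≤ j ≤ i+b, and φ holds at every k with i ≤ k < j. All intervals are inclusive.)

(!z U[1,1] (w & y)) must hold from j=1 onward; find where it first fails.
  j=1: fails → no k works.

none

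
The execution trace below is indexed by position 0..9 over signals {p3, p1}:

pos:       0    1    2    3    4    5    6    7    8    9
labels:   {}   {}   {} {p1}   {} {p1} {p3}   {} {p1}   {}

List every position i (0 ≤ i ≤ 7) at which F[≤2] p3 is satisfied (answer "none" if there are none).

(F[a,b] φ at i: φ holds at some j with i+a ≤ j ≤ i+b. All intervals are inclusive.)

4, 5, 6

Evaluate at each i in [0,7]:
  i=0: ✗ (none in [0,2])
  i=1: ✗ (none in [1,3])
  i=2: ✗ (none in [2,4])
  i=3: ✗ (none in [3,5])
  i=4: ✓ (witness j=6)
  i=5: ✓ (witness j=6)
  i=6: ✓ (witness j=6)
  i=7: ✗ (none in [7,9])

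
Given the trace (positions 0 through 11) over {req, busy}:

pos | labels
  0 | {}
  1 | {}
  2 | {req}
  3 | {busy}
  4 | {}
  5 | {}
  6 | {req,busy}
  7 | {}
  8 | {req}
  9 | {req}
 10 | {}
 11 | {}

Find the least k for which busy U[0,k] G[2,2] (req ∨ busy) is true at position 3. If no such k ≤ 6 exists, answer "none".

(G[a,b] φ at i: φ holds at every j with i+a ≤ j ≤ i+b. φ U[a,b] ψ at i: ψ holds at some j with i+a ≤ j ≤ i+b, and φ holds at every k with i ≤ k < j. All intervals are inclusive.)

Need earliest j ≥ 3 with G[2,2] (req ∨ busy), and busy at every k in [3,j-1].
  j=3: rhs fails.
  j=4: rhs holds; lhs holds on [3,3]. k = 1.

1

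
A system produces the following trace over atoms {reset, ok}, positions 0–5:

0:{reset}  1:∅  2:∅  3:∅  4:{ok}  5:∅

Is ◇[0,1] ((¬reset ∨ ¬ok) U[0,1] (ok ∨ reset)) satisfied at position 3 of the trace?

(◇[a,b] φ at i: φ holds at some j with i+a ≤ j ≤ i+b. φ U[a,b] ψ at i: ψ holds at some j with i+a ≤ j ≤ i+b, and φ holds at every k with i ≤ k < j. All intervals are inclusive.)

Check ((¬reset ∨ ¬ok) U[0,1] (ok ∨ reset)) at each j in [3,4]:
  j=3: holds
  j=4: holds
Found at j=3 → formula holds.

Holds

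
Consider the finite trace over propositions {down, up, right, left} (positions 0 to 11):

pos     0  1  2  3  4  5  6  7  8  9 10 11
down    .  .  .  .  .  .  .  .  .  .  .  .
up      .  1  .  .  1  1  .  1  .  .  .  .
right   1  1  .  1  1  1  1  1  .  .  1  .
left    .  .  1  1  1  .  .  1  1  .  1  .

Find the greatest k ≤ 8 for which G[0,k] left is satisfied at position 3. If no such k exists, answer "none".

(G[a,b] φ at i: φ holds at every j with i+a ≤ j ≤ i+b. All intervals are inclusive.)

left must hold from j=3 onward; find where it first fails.
  j=3: holds
  j=4: holds
  j=5: fails
Holds on [3,4], so largest k = 1.

1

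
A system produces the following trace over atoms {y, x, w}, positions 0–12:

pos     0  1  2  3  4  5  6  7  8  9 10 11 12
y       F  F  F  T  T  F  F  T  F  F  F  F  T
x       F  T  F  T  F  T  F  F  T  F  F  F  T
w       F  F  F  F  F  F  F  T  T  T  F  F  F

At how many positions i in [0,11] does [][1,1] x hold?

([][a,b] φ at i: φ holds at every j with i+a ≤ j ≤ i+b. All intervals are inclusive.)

5

Evaluate at each i in [0,11]:
  i=0: ✓ (all of [1,1])
  i=1: ✗ (fails at j=2)
  i=2: ✓ (all of [3,3])
  i=3: ✗ (fails at j=4)
  i=4: ✓ (all of [5,5])
  i=5: ✗ (fails at j=6)
  i=6: ✗ (fails at j=7)
  i=7: ✓ (all of [8,8])
  i=8: ✗ (fails at j=9)
  i=9: ✗ (fails at j=10)
  i=10: ✗ (fails at j=11)
  i=11: ✓ (all of [12,12])
Positions where it holds: {0, 2, 4, 7, 11} → 5.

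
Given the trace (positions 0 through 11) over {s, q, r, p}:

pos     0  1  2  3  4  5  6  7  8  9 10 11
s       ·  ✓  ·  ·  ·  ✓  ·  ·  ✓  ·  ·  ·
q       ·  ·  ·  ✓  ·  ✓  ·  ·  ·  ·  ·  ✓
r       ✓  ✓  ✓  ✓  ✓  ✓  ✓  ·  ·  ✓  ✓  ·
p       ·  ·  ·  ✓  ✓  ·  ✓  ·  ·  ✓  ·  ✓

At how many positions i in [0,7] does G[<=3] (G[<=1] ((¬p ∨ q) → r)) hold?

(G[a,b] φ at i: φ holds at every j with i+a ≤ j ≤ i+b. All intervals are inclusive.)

Evaluate at each i in [0,7]:
  i=0: ✓ (all of [0,3])
  i=1: ✓ (all of [1,4])
  i=2: ✓ (all of [2,5])
  i=3: ✗ (fails at j=6)
  i=4: ✗ (fails at j=6)
  i=5: ✗ (fails at j=6)
  i=6: ✗ (fails at j=6)
  i=7: ✗ (fails at j=7)
Positions where it holds: {0, 1, 2} → 3.

3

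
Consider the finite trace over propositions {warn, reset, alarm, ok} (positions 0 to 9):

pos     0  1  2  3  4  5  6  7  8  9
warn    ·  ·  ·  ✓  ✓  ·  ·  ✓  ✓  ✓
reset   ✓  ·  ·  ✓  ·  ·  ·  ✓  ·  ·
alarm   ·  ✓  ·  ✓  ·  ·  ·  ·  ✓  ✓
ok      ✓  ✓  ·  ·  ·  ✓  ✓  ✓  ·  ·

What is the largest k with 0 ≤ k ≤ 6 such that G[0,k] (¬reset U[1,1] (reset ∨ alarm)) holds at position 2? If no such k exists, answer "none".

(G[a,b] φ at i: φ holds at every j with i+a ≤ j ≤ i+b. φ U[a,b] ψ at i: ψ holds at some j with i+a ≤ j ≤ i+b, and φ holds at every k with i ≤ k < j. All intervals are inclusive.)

0

(¬reset U[1,1] (reset ∨ alarm)) must hold from j=2 onward; find where it first fails.
  j=2: holds
  j=3: fails
Holds on [2,2], so largest k = 0.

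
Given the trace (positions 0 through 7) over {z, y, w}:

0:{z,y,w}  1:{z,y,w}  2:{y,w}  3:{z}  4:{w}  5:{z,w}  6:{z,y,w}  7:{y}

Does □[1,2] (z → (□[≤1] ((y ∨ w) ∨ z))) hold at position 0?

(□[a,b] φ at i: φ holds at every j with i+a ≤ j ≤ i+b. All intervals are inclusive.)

Yes

Check (z → (□[≤1] ((y ∨ w) ∨ z))) at every j in [1,2]:
  j=1: antecedent true; consequent holds on [1,2] → ✓
  j=2: antecedent false → ✓
All positions satisfy it → formula holds.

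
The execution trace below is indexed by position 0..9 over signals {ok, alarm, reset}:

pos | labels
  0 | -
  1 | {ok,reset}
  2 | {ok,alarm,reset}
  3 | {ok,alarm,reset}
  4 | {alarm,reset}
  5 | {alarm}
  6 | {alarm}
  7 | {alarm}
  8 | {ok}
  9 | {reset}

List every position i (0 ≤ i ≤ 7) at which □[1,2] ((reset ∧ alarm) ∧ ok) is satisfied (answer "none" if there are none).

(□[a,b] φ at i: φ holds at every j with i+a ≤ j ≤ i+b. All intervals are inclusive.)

1

Evaluate at each i in [0,7]:
  i=0: ✗ (fails at j=1)
  i=1: ✓ (all of [2,3])
  i=2: ✗ (fails at j=4)
  i=3: ✗ (fails at j=4)
  i=4: ✗ (fails at j=5)
  i=5: ✗ (fails at j=6)
  i=6: ✗ (fails at j=7)
  i=7: ✗ (fails at j=8)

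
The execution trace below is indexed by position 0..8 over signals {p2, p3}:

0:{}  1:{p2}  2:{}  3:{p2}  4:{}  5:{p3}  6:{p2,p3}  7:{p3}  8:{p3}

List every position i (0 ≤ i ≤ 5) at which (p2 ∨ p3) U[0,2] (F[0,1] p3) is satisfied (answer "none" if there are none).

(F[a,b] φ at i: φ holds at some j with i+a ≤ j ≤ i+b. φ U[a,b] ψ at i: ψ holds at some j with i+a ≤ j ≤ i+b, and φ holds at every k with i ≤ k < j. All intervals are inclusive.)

3, 4, 5

Evaluate at each i in [0,5]:
  i=0: ✗ (no rhs in [0,2])
  i=1: ✗ (no rhs in [1,3])
  i=2: ✗ (lhs fails at k=2 before rhs at j=4)
  i=3: ✓ (rhs at j=4; lhs holds on [3,3])
  i=4: ✓ (rhs at j=4)
  i=5: ✓ (rhs at j=5)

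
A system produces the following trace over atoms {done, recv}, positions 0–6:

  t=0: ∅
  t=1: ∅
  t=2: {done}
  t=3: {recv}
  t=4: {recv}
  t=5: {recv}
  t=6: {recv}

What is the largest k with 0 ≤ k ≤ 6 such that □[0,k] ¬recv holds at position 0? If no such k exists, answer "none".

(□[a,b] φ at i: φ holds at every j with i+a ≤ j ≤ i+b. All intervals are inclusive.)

¬recv must hold from j=0 onward; find where it first fails.
  j=0: holds
  j=1: holds
  j=2: holds
  j=3: fails
Holds on [0,2], so largest k = 2.

2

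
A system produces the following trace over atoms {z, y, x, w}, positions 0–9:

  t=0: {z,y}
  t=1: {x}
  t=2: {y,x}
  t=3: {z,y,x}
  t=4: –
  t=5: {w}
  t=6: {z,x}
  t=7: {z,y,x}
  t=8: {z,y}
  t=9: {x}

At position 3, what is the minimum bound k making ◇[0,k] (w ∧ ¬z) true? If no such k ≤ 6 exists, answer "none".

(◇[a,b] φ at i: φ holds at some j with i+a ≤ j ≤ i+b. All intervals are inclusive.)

2

Scan j = 3,4,… for (w ∧ ¬z):
  j=3: fails
  j=4: fails
  j=5: holds
First hit at j=5, so smallest k = 5-3 = 2.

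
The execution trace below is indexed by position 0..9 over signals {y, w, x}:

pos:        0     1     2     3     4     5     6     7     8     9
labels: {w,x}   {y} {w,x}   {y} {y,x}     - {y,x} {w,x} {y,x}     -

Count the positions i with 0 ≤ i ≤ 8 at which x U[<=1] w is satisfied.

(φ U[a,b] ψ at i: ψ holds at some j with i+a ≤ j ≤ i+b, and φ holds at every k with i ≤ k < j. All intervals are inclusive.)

4

Evaluate at each i in [0,8]:
  i=0: ✓ (rhs at j=0)
  i=1: ✗ (lhs fails at k=1 before rhs at j=2)
  i=2: ✓ (rhs at j=2)
  i=3: ✗ (no rhs in [3,4])
  i=4: ✗ (no rhs in [4,5])
  i=5: ✗ (no rhs in [5,6])
  i=6: ✓ (rhs at j=7; lhs holds on [6,6])
  i=7: ✓ (rhs at j=7)
  i=8: ✗ (no rhs in [8,9])
Positions where it holds: {0, 2, 6, 7} → 4.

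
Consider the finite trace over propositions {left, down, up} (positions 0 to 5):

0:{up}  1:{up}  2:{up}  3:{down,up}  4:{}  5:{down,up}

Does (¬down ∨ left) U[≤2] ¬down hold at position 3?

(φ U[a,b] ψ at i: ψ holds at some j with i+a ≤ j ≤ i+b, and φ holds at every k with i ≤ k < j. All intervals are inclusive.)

Need some j in [3,5] with ¬down, and (¬down ∨ left) at every k in [3,j-1].
  j=3: ¬down false.
  j=4: ¬down holds, but (¬down ∨ left) fails at k=3 → not this j.
  j=5: ¬down false.
No j in the window works → until fails.

No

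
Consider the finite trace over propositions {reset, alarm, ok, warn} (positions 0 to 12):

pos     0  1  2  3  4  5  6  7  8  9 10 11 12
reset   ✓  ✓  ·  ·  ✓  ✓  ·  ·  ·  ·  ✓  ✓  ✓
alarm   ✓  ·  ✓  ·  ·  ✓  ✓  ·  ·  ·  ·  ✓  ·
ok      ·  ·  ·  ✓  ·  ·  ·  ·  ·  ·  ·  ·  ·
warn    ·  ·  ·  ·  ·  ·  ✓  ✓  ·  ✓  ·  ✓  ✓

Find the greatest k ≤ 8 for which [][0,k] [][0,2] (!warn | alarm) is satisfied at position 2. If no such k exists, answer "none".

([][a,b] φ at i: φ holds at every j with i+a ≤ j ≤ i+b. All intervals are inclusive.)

2

[][0,2] (!warn | alarm) must hold from j=2 onward; find where it first fails.
  j=2: holds
  j=3: holds
  j=4: holds
  j=5: fails
Holds on [2,4], so largest k = 2.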